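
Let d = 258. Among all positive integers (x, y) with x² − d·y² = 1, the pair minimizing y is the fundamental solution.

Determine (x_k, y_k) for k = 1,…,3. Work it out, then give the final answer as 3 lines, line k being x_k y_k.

257 16
132097 8224
67897601 4227120

√258 = [16; 16,32, …], period ℓ=2 (even) → k=1
step 0: (16, 1)  from 16·(1,0) + (0,1)
step 1: (257, 16)  from 16·(16,1) + (1,0)
(x₁, y₁) = (257, 16);  257² − 258·16² = 1 ✓
(257+16√258)^2 = 132097 + 8224√258
(257+16√258)^3 = 67897601 + 4227120√258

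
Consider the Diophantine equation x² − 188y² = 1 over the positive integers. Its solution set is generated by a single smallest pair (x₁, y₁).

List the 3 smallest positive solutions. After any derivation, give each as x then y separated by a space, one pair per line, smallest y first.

4607 336
42448897 3095904
391124132351 28525659120

√188 = [13; 1,2,2,6,2,2,1,26, …], period ℓ=8 (even) → k=7
k=0  a_k=13  p_k/q_k = 13/1
k=1  a_k=1  p_k/q_k = 14/1
k=2  a_k=2  p_k/q_k = 41/3
k=3  a_k=2  p_k/q_k = 96/7
…
k=5  a_k=2  p_k/q_k = 1330/97
k=6  a_k=2  p_k/q_k = 3277/239
k=7  a_k=1  p_k/q_k = 4607/336
fundamental: x₁=4607, y₁=336  (since 21224449 − 188·112896 = 1)
(x_2, y_2) = (4607·4607 + 188·336·336, 4607·336 + 336·4607) = (42448897, 3095904)
(x_3, y_3) = (4607·42448897 + 188·336·3095904, 4607·3095904 + 336·42448897) = (391124132351, 28525659120)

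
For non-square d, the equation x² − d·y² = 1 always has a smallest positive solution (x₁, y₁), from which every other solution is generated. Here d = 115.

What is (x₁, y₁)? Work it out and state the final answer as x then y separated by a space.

d=115: √d = [10; 1,2,1,1,1,1,1,2,1,20] (ℓ=10, even), read p_9/q_9
k=0  a_k=10  p_k/q_k = 10/1
…
k=2  a_k=2  p_k/q_k = 32/3
k=3  a_k=1  p_k/q_k = 43/4
k=4  a_k=1  p_k/q_k = 75/7
…
k=6  a_k=1  p_k/q_k = 193/18
k=7  a_k=1  p_k/q_k = 311/29
k=8  a_k=2  p_k/q_k = 815/76
k=9  a_k=1  p_k/q_k = 1126/105
→ (1126, 105).  Check: 1126²=1267876, 115·105²=1267875, difference 1.

1126 105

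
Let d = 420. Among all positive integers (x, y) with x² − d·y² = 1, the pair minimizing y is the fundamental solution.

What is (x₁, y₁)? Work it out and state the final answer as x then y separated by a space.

41 2

d=420: √d = [20; 2,40] (ℓ=2, even), read p_1/q_1
k=0  a_k=20  p_k/q_k = 20/1
k=1  a_k=2  p_k/q_k = 41/2
fundamental: x₁=41, y₁=2  (since 1681 − 420·4 = 1)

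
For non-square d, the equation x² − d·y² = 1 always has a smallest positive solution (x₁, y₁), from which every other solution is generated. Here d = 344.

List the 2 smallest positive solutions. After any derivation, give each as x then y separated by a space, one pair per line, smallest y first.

10405 561
216528049 11674410

d=344: √d = [18; 1,1,4,1,3,1,4,1,1,36] (ℓ=10, even), read p_9/q_9
k=0  a_k=18  p_k/q_k = 18/1
…
k=6  a_k=1  p_k/q_k = 983/53
k=7  a_k=4  p_k/q_k = 4711/254
k=8  a_k=1  p_k/q_k = 5694/307
k=9  a_k=1  p_k/q_k = 10405/561
→ (10405, 561).  Check: 10405²=108264025, 344·561²=108264024, difference 1.
n=2: (10405,561)∘(10405,561) = (10405·10405+344·561·561, 10405·561+561·10405) = (216528049,11674410)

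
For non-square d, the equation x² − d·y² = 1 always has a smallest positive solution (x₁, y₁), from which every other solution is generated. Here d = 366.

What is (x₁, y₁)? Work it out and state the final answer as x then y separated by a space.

d=366: √d = [19; 7,1,1,1,2,12,2,1,1,1,7,38] (ℓ=12, even), read p_11/q_11
k=0  a_k=19  p_k/q_k = 19/1
k=1  a_k=7  p_k/q_k = 134/7
…
k=3  a_k=1  p_k/q_k = 287/15
…
k=7  a_k=2  p_k/q_k = 30055/1571
k=8  a_k=1  p_k/q_k = 44499/2326
…
k=10  a_k=1  p_k/q_k = 119053/6223
k=11  a_k=7  p_k/q_k = 907925/47458
(x₁, y₁) = (907925, 47458);  907925² − 366·47458² = 1 ✓

907925 47458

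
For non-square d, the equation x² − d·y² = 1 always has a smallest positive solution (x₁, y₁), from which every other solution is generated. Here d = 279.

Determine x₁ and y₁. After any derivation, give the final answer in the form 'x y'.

1520 91

[16; 1,2,2,1,2,2,1,32] for √279; ℓ=8 ⇒ convergent index 7
i=0: a=16 ⇒ p=16, q=1
…
i=6: a=2 ⇒ p=1069, q=64
i=7: a=1 ⇒ p=1520, q=91
fundamental: x₁=1520, y₁=91  (since 2310400 − 279·8281 = 1)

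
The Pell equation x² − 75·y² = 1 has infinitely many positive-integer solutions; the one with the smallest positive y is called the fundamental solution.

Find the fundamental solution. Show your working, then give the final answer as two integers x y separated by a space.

26 3

[8; 1,1,1,16] for √75; ℓ=4 ⇒ convergent index 3
i=0: a=8 ⇒ p=8, q=1
i=1: a=1 ⇒ p=9, q=1
i=2: a=1 ⇒ p=17, q=2
i=3: a=1 ⇒ p=26, q=3
→ (26, 3).  Check: 26²=676, 75·3²=675, difference 1.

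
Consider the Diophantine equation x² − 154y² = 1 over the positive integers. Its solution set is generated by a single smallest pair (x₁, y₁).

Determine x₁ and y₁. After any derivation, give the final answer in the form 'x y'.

d=154: √d = [12; 2,2,3,1,2,1,3,2,2,24] (ℓ=10, even), read p_9/q_9
a_0=12:  p_0=12·1+0=12,  q_0=12·0+1=1
a_1=2:  p_1=2·12+1=25,  q_1=2·1+0=2
a_2=2:  p_2=2·25+12=62,  q_2=2·2+1=5
…
a_4=1:  p_4=1·211+62=273,  q_4=1·17+5=22
a_5=2:  p_5=2·273+211=757,  q_5=2·22+17=61
…
a_8=2:  p_8=2·3847+1030=8724,  q_8=2·310+83=703
a_9=2:  p_9=2·8724+3847=21295,  q_9=2·703+310=1716
→ (21295, 1716).  Check: 21295²=453477025, 154·1716²=453477024, difference 1.

21295 1716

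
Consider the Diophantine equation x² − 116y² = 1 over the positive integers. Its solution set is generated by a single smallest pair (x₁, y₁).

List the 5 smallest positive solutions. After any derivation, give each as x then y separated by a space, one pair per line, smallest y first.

9801 910
192119201 17837820
3765920568201 349656946730
73819574785756801 6853975451963640
1447011301184484245001 134351626459734324550

√116 → a₀=10, period (1,3,2,1,4,1,2,3,1,20); ℓ=10 even so k=9
a_0=10:  p_0=10·1+0=10,  q_0=10·0+1=1
a_1=1:  p_1=1·10+1=11,  q_1=1·1+0=1
a_2=3:  p_2=3·11+10=43,  q_2=3·1+1=4
a_3=2:  p_3=2·43+11=97,  q_3=2·4+1=9
a_4=1:  p_4=1·97+43=140,  q_4=1·9+4=13
a_5=4:  p_5=4·140+97=657,  q_5=4·13+9=61
a_6=1:  p_6=1·657+140=797,  q_6=1·61+13=74
a_7=2:  p_7=2·797+657=2251,  q_7=2·74+61=209
a_8=3:  p_8=3·2251+797=7550,  q_8=3·209+74=701
a_9=1:  p_9=1·7550+2251=9801,  q_9=1·701+209=910
fundamental: x₁=9801, y₁=910  (since 96059601 − 116·828100 = 1)
(x_2, y_2) = (9801·9801 + 116·910·910, 9801·910 + 910·9801) = (192119201, 17837820)
(x_3, y_3) = (9801·192119201 + 116·910·17837820, 9801·17837820 + 910·192119201) = (3765920568201, 349656946730)
(x_4, y_4) = (9801·3765920568201 + 116·910·349656946730, 9801·349656946730 + 910·3765920568201) = (73819574785756801, 6853975451963640)
(x_5, y_5) = (9801·73819574785756801 + 116·910·6853975451963640, 9801·6853975451963640 + 910·73819574785756801) = (1447011301184484245001, 134351626459734324550)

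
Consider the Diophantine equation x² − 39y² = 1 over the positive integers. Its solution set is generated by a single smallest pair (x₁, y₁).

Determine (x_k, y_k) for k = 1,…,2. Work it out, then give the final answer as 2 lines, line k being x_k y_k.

d=39: √d = [6; 4,12] (ℓ=2, even), read p_1/q_1
step 0: (6, 1)  from 6·(1,0) + (0,1)
step 1: (25, 4)  from 4·(6,1) + (1,0)
(x₁, y₁) = (25, 4);  25² − 39·4² = 1 ✓
n=2: (25,4)∘(25,4) = (25·25+39·4·4, 25·4+4·25) = (1249,200)

25 4
1249 200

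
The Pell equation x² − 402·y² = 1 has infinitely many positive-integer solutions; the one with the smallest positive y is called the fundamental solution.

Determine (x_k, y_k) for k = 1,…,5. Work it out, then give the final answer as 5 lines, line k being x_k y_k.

√402 = [20; 20,40, …], period ℓ=2 (even) → k=1
k=0  a_k=20  p_k/q_k = 20/1
k=1  a_k=20  p_k/q_k = 401/20
→ (401, 20).  Check: 401²=160801, 402·20²=160800, difference 1.
(401+20√402)^2 = 321601 + 16040√402
(401+20√402)^3 = 257923601 + 12864060√402
(401+20√402)^4 = 206854406401 + 10316960080√402
(401+20√402)^5 = 165896976010001 + 8274189120100√402

401 20
321601 16040
257923601 12864060
206854406401 10316960080
165896976010001 8274189120100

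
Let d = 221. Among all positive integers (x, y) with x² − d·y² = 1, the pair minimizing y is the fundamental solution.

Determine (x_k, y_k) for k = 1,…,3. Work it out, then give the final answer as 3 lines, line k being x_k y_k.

[14; 1,6,2,6,1,28] for √221; ℓ=6 ⇒ convergent index 5
a_0=14:  p_0=14·1+0=14,  q_0=14·0+1=1
…
a_4=6:  p_4=6·223+104=1442,  q_4=6·15+7=97
a_5=1:  p_5=1·1442+223=1665,  q_5=1·97+15=112
→ (1665, 112).  Check: 1665²=2772225, 221·112²=2772224, difference 1.
(1665+112√221)^2 = 5544449 + 372960√221
(1665+112√221)^3 = 18463013505 + 1241956688√221

1665 112
5544449 372960
18463013505 1241956688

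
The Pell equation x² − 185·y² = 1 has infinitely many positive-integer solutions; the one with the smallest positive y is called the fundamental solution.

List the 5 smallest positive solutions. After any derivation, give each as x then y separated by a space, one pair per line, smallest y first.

√185 = [13; 1,1,1,1,26, …], period ℓ=5 (odd) → k=9
a_0=13:  p_0=13·1+0=13,  q_0=13·0+1=1
…
a_3=1:  p_3=1·27+14=41,  q_3=1·2+1=3
…
a_6=1:  p_6=1·1809+68=1877,  q_6=1·133+5=138
a_7=1:  p_7=1·1877+1809=3686,  q_7=1·138+133=271
a_8=1:  p_8=1·3686+1877=5563,  q_8=1·271+138=409
a_9=1:  p_9=1·5563+3686=9249,  q_9=1·409+271=680
fundamental: x₁=9249, y₁=680  (since 85544001 − 185·462400 = 1)
k=2:  x_2 = 9249·9249+185·680·680 = 171088001,  y_2 = 9249·680+680·9249 = 12578640
k=3:  x_3 = 9249·171088001+185·680·12578640 = 3164785833249,  y_3 = 9249·12578640+680·171088001 = 232679682040
k=4:  x_4 = 9249·3164785833249+185·680·232679682040 = 58542208172352001,  y_4 = 9249·232679682040+680·3164785833249 = 4304108745797280
k=5:  x_5 = 9249·58542208172352001+185·680·4304108745797280 = 1082913763607381481249,  y_5 = 9249·4304108745797280+680·58542208172352001 = 79617403347078403400

9249 680
171088001 12578640
3164785833249 232679682040
58542208172352001 4304108745797280
1082913763607381481249 79617403347078403400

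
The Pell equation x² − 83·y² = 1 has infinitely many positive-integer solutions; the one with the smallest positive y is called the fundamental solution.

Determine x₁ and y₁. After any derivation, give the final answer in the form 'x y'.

d=83: √d = [9; 9,18] (ℓ=2, even), read p_1/q_1
a_0=9:  p_0=9·1+0=9,  q_0=9·0+1=1
a_1=9:  p_1=9·9+1=82,  q_1=9·1+0=9
→ (82, 9).  Check: 82²=6724, 83·9²=6723, difference 1.

82 9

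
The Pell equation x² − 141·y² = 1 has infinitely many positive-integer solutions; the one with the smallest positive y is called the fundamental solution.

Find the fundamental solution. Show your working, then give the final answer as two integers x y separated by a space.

√141 → a₀=11, period (1,6,1,22); ℓ=4 even so k=3
i=0: a=11 ⇒ p=11, q=1
…
i=2: a=6 ⇒ p=83, q=7
i=3: a=1 ⇒ p=95, q=8
→ (95, 8).  Check: 95²=9025, 141·8²=9024, difference 1.

95 8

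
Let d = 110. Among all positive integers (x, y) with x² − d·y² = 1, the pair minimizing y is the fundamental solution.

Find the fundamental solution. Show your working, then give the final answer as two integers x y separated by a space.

d=110: √d = [10; 2,20] (ℓ=2, even), read p_1/q_1
step 0: (10, 1)  from 10·(1,0) + (0,1)
step 1: (21, 2)  from 2·(10,1) + (1,0)
fundamental: x₁=21, y₁=2  (since 441 − 110·4 = 1)

21 2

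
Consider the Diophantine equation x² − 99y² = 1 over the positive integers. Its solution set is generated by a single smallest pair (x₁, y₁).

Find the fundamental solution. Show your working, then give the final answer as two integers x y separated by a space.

√99 = [9; 1,18, …], period ℓ=2 (even) → k=1
a_0=9:  p_0=9·1+0=9,  q_0=9·0+1=1
a_1=1:  p_1=1·9+1=10,  q_1=1·1+0=1
(x₁, y₁) = (10, 1);  10² − 99·1² = 1 ✓

10 1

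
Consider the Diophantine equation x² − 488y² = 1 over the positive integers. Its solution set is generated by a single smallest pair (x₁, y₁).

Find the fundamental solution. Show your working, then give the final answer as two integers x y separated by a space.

[22; 11,44] for √488; ℓ=2 ⇒ convergent index 1
k=0  a_k=22  p_k/q_k = 22/1
k=1  a_k=11  p_k/q_k = 243/11
fundamental: x₁=243, y₁=11  (since 59049 − 488·121 = 1)

243 11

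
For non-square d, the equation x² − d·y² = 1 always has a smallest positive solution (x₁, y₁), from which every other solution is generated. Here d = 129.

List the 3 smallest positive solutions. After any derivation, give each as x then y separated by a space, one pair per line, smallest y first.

√129 → a₀=11, period (2,1,3,1,6,1,3,1,2,22); ℓ=10 even so k=9
step 0: (11, 1)  from 11·(1,0) + (0,1)
step 1: (23, 2)  from 2·(11,1) + (1,0)
step 2: (34, 3)  from 1·(23,2) + (11,1)
…
step 6: (1238, 109)  from 1·(1079,95) + (159,14)
step 7: (4793, 422)  from 3·(1238,109) + (1079,95)
step 8: (6031, 531)  from 1·(4793,422) + (1238,109)
step 9: (16855, 1484)  from 2·(6031,531) + (4793,422)
(x₁, y₁) = (16855, 1484);  16855² − 129·1484² = 1 ✓
n=2: (16855,1484)∘(16855,1484) = (16855·16855+129·1484·1484, 16855·1484+1484·16855) = (568182049,50025640)
n=3: (568182049,50025640)∘(16855,1484) = (16855·568182049+129·1484·50025640, 16855·50025640+1484·568182049) = (19153416854935,1686364322916)

16855 1484
568182049 50025640
19153416854935 1686364322916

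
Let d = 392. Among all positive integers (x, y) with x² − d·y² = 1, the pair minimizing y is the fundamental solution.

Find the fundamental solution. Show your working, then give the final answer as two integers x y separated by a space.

d=392: √d = [19; 1,3,1,38] (ℓ=4, even), read p_3/q_3
i=0: a=19 ⇒ p=19, q=1
…
i=2: a=3 ⇒ p=79, q=4
i=3: a=1 ⇒ p=99, q=5
→ (99, 5).  Check: 99²=9801, 392·5²=9800, difference 1.

99 5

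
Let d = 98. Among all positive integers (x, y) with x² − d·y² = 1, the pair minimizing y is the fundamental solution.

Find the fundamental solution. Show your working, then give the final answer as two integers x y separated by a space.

99 10

√98 = [9; 1,8,1,18, …], period ℓ=4 (even) → k=3
k=0  a_k=9  p_k/q_k = 9/1
k=1  a_k=1  p_k/q_k = 10/1
k=2  a_k=8  p_k/q_k = 89/9
k=3  a_k=1  p_k/q_k = 99/10
fundamental: x₁=99, y₁=10  (since 9801 − 98·100 = 1)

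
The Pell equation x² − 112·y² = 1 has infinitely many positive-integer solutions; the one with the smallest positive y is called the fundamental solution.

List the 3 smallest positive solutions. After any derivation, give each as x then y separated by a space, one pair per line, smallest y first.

[10; 1,1,2,1,1,20] for √112; ℓ=6 ⇒ convergent index 5
i=0: a=10 ⇒ p=10, q=1
…
i=2: a=1 ⇒ p=21, q=2
…
i=4: a=1 ⇒ p=74, q=7
i=5: a=1 ⇒ p=127, q=12
→ (127, 12).  Check: 127²=16129, 112·12²=16128, difference 1.
(127+12√112)^2 = 32257 + 3048√112
(127+12√112)^3 = 8193151 + 774180√112

127 12
32257 3048
8193151 774180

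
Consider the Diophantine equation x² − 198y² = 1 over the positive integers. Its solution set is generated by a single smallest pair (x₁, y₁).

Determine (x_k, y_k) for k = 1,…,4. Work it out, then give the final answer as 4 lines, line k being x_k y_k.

197 14
77617 5516
30580901 2173290
12048797377 856270744

d=198: √d = [14; 14,28] (ℓ=2, even), read p_1/q_1
step 0: (14, 1)  from 14·(1,0) + (0,1)
step 1: (197, 14)  from 14·(14,1) + (1,0)
fundamental: x₁=197, y₁=14  (since 38809 − 198·196 = 1)
k=2:  x_2 = 197·197+198·14·14 = 77617,  y_2 = 197·14+14·197 = 5516
k=3:  x_3 = 197·77617+198·14·5516 = 30580901,  y_3 = 197·5516+14·77617 = 2173290
k=4:  x_4 = 197·30580901+198·14·2173290 = 12048797377,  y_4 = 197·2173290+14·30580901 = 856270744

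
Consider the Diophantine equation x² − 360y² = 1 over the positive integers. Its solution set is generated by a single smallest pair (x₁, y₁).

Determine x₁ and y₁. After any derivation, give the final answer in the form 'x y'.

19 1

d=360: √d = [18; 1,36] (ℓ=2, even), read p_1/q_1
k=0  a_k=18  p_k/q_k = 18/1
k=1  a_k=1  p_k/q_k = 19/1
(x₁, y₁) = (19, 1);  19² − 360·1² = 1 ✓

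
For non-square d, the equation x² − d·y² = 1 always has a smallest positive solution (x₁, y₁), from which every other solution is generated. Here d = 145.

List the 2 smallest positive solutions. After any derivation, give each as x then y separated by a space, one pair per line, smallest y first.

[12; 24] for √145; ℓ=1 ⇒ convergent index 1
k=0  a_k=12  p_k/q_k = 12/1
k=1  a_k=24  p_k/q_k = 289/24
fundamental: x₁=289, y₁=24  (since 83521 − 145·576 = 1)
k=2:  x_2 = 289·289+145·24·24 = 167041,  y_2 = 289·24+24·289 = 13872

289 24
167041 13872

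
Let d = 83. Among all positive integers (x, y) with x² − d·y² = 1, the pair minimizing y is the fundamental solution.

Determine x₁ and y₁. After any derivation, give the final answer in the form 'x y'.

82 9

√83 → a₀=9, period (9,18); ℓ=2 even so k=1
step 0: (9, 1)  from 9·(1,0) + (0,1)
step 1: (82, 9)  from 9·(9,1) + (1,0)
(x₁, y₁) = (82, 9);  82² − 83·9² = 1 ✓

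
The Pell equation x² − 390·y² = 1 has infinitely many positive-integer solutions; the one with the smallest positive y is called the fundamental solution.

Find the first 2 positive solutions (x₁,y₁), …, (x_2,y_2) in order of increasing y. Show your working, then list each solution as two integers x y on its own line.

79 4
12481 632

[19; 1,2,1,38] for √390; ℓ=4 ⇒ convergent index 3
a_0=19:  p_0=19·1+0=19,  q_0=19·0+1=1
a_1=1:  p_1=1·19+1=20,  q_1=1·1+0=1
a_2=2:  p_2=2·20+19=59,  q_2=2·1+1=3
a_3=1:  p_3=1·59+20=79,  q_3=1·3+1=4
fundamental: x₁=79, y₁=4  (since 6241 − 390·16 = 1)
(x_2, y_2) = (79·79 + 390·4·4, 79·4 + 4·79) = (12481, 632)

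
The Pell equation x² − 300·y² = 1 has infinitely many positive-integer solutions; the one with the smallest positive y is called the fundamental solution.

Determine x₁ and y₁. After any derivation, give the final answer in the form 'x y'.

d=300: √d = [17; 3,8,3,34] (ℓ=4, even), read p_3/q_3
i=0: a=17 ⇒ p=17, q=1
i=1: a=3 ⇒ p=52, q=3
i=2: a=8 ⇒ p=433, q=25
i=3: a=3 ⇒ p=1351, q=78
→ (1351, 78).  Check: 1351²=1825201, 300·78²=1825200, difference 1.

1351 78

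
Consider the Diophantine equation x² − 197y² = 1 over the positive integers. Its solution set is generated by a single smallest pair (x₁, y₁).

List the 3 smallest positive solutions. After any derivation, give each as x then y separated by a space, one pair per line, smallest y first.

d=197: √d = [14; 28] (ℓ=1, odd), read p_1/q_1
a_0=14:  p_0=14·1+0=14,  q_0=14·0+1=1
a_1=28:  p_1=28·14+1=393,  q_1=28·1+0=28
(x₁, y₁) = (393, 28);  393² − 197·28² = 1 ✓
(393+28√197)^2 = 308897 + 22008√197
(393+28√197)^3 = 242792649 + 17298260√197

393 28
308897 22008
242792649 17298260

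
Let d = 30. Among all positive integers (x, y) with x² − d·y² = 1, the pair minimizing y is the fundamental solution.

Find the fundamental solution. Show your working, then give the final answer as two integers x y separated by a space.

√30 = [5; 2,10, …], period ℓ=2 (even) → k=1
k=0  a_k=5  p_k/q_k = 5/1
k=1  a_k=2  p_k/q_k = 11/2
(x₁, y₁) = (11, 2);  11² − 30·2² = 1 ✓

11 2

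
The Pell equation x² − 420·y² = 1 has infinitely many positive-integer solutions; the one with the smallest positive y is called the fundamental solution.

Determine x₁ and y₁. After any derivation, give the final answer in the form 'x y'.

41 2

[20; 2,40] for √420; ℓ=2 ⇒ convergent index 1
a_0=20:  p_0=20·1+0=20,  q_0=20·0+1=1
a_1=2:  p_1=2·20+1=41,  q_1=2·1+0=2
(x₁, y₁) = (41, 2);  41² − 420·2² = 1 ✓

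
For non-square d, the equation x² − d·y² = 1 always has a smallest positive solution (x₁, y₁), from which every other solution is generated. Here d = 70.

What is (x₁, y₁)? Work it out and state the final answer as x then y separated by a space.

251 30

d=70: √d = [8; 2,1,2,1,2,16] (ℓ=6, even), read p_5/q_5
step 0: (8, 1)  from 8·(1,0) + (0,1)
…
step 2: (25, 3)  from 1·(17,2) + (8,1)
step 3: (67, 8)  from 2·(25,3) + (17,2)
step 4: (92, 11)  from 1·(67,8) + (25,3)
step 5: (251, 30)  from 2·(92,11) + (67,8)
(x₁, y₁) = (251, 30);  251² − 70·30² = 1 ✓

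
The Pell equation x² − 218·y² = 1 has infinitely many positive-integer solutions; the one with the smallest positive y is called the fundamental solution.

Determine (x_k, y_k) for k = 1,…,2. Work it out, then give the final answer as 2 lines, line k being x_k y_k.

d=218: √d = [14; 1,3,3,1,28] (ℓ=5, odd), read p_9/q_9
step 0: (14, 1)  from 14·(1,0) + (0,1)
step 1: (15, 1)  from 1·(14,1) + (1,0)
…
step 4: (251, 17)  from 1·(192,13) + (59,4)
step 5: (7220, 489)  from 28·(251,17) + (192,13)
step 6: (7471, 506)  from 1·(7220,489) + (251,17)
step 7: (29633, 2007)  from 3·(7471,506) + (7220,489)
step 8: (96370, 6527)  from 3·(29633,2007) + (7471,506)
step 9: (126003, 8534)  from 1·(96370,6527) + (29633,2007)
→ (126003, 8534).  Check: 126003²=15876756009, 218·8534²=15876756008, difference 1.
(126003+8534√218)^2 = 31753512017 + 2150619204√218

126003 8534
31753512017 2150619204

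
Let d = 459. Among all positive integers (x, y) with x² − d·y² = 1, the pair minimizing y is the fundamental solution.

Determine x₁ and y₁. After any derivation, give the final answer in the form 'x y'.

d=459: √d = [21; 2,2,1,4,21,4,1,2,2,42] (ℓ=10, even), read p_9/q_9
step 0: (21, 1)  from 21·(1,0) + (0,1)
step 1: (43, 2)  from 2·(21,1) + (1,0)
step 2: (107, 5)  from 2·(43,2) + (21,1)
…
step 4: (707, 33)  from 4·(150,7) + (107,5)
step 5: (14997, 700)  from 21·(707,33) + (150,7)
step 6: (60695, 2833)  from 4·(14997,700) + (707,33)
…
step 8: (212079, 9899)  from 2·(75692,3533) + (60695,2833)
step 9: (499850, 23331)  from 2·(212079,9899) + (75692,3533)
→ (499850, 23331).  Check: 499850²=249850022500, 459·23331²=249850022499, difference 1.

499850 23331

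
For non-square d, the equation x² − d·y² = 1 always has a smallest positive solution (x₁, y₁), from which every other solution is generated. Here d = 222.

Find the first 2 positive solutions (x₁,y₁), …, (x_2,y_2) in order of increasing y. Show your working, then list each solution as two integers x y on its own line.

149 10
44401 2980

√222 = [14; 1,8,1,28, …], period ℓ=4 (even) → k=3
a_0=14:  p_0=14·1+0=14,  q_0=14·0+1=1
a_1=1:  p_1=1·14+1=15,  q_1=1·1+0=1
a_2=8:  p_2=8·15+14=134,  q_2=8·1+1=9
a_3=1:  p_3=1·134+15=149,  q_3=1·9+1=10
→ (149, 10).  Check: 149²=22201, 222·10²=22200, difference 1.
(149+10√222)^2 = 44401 + 2980√222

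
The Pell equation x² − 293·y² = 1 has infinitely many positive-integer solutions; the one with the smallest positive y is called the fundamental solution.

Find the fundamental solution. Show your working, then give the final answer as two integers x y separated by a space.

12320649 719780

d=293: √d = [17; 8,1,1,8,34] (ℓ=5, odd), read p_9/q_9
step 0: (17, 1)  from 17·(1,0) + (0,1)
step 1: (137, 8)  from 8·(17,1) + (1,0)
step 2: (154, 9)  from 1·(137,8) + (17,1)
step 3: (291, 17)  from 1·(154,9) + (137,8)
…
step 5: (84679, 4947)  from 34·(2482,145) + (291,17)
step 6: (679914, 39721)  from 8·(84679,4947) + (2482,145)
step 7: (764593, 44668)  from 1·(679914,39721) + (84679,4947)
step 8: (1444507, 84389)  from 1·(764593,44668) + (679914,39721)
step 9: (12320649, 719780)  from 8·(1444507,84389) + (764593,44668)
(x₁, y₁) = (12320649, 719780);  12320649² − 293·719780² = 1 ✓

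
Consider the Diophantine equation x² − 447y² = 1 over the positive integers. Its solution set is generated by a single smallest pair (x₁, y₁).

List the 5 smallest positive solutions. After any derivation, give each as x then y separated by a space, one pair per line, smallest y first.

148 7
43807 2072
12966724 613305
3838106497 181536208
1136066556388 53734104263

√447 → a₀=21, period (7,42); ℓ=2 even so k=1
a_0=21:  p_0=21·1+0=21,  q_0=21·0+1=1
a_1=7:  p_1=7·21+1=148,  q_1=7·1+0=7
→ (148, 7).  Check: 148²=21904, 447·7²=21903, difference 1.
(148+7√447)^2 = 43807 + 2072√447
(148+7√447)^3 = 12966724 + 613305√447
(148+7√447)^4 = 3838106497 + 181536208√447
(148+7√447)^5 = 1136066556388 + 53734104263√447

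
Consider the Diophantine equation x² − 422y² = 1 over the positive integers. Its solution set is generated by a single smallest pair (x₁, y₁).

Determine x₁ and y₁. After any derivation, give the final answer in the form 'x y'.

7022501 341850

√422 = [20; 1,1,5,2,1,…,1,1,40, …], period ℓ=14 (even) → k=13
a_0=20:  p_0=20·1+0=20,  q_0=20·0+1=1
…
a_3=5:  p_3=5·41+21=226,  q_3=5·2+1=11
…
a_6=3:  p_6=3·719+493=2650,  q_6=3·35+24=129
…
a_12=1:  p_12=1·3211821+598859=3810680,  q_12=1·156349+29152=185501
a_13=1:  p_13=1·3810680+3211821=7022501,  q_13=1·185501+156349=341850
→ (7022501, 341850).  Check: 7022501²=49315520295001, 422·341850²=49315520295000, difference 1.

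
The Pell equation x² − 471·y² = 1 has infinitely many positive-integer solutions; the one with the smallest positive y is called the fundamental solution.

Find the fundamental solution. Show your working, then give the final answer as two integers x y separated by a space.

√471 = [21; 1,2,2,1,3,…,2,1,42, …], period ℓ=14 (even) → k=13
a_0=21:  p_0=21·1+0=21,  q_0=21·0+1=1
…
a_3=2:  p_3=2·65+22=152,  q_3=2·3+1=7
a_4=1:  p_4=1·152+65=217,  q_4=1·7+3=10
a_5=3:  p_5=3·217+152=803,  q_5=3·10+7=37
…
a_8=4:  p_8=4·48809+3429=198665,  q_8=4·2249+158=9154
…
a_10=1:  p_10=1·644804+198665=843469,  q_10=1·29711+9154=38865
a_11=2:  p_11=2·843469+644804=2331742,  q_11=2·38865+29711=107441
a_12=2:  p_12=2·2331742+843469=5506953,  q_12=2·107441+38865=253747
a_13=1:  p_13=1·5506953+2331742=7838695,  q_13=1·253747+107441=361188
fundamental: x₁=7838695, y₁=361188  (since 61445139303025 − 471·130456771344 = 1)

7838695 361188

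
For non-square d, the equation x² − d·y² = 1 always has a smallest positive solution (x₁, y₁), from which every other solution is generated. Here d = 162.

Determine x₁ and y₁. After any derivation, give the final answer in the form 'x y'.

19601 1540

√162 → a₀=12, period (1,2,1,2,12,2,1,2,1,24); ℓ=10 even so k=9
a_0=12:  p_0=12·1+0=12,  q_0=12·0+1=1
a_1=1:  p_1=1·12+1=13,  q_1=1·1+0=1
a_2=2:  p_2=2·13+12=38,  q_2=2·1+1=3
…
a_5=12:  p_5=12·140+51=1731,  q_5=12·11+4=136
a_6=2:  p_6=2·1731+140=3602,  q_6=2·136+11=283
a_7=1:  p_7=1·3602+1731=5333,  q_7=1·283+136=419
a_8=2:  p_8=2·5333+3602=14268,  q_8=2·419+283=1121
a_9=1:  p_9=1·14268+5333=19601,  q_9=1·1121+419=1540
(x₁, y₁) = (19601, 1540);  19601² − 162·1540² = 1 ✓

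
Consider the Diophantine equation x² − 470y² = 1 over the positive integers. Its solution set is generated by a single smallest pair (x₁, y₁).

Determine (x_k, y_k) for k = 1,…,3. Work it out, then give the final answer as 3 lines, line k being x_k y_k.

[21; 1,2,8,2,1,42] for √470; ℓ=6 ⇒ convergent index 5
step 0: (21, 1)  from 21·(1,0) + (0,1)
step 1: (22, 1)  from 1·(21,1) + (1,0)
…
step 4: (1149, 53)  from 2·(542,25) + (65,3)
step 5: (1691, 78)  from 1·(1149,53) + (542,25)
(x₁, y₁) = (1691, 78);  1691² − 470·78² = 1 ✓
(x_2, y_2) = (1691·1691 + 470·78·78, 1691·78 + 78·1691) = (5718961, 263796)
(x_3, y_3) = (1691·5718961 + 470·78·263796, 1691·263796 + 78·5718961) = (19341524411, 892157994)

1691 78
5718961 263796
19341524411 892157994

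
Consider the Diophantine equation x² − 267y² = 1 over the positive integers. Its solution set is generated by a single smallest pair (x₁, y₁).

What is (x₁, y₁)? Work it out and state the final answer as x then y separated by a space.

[16; 2,1,15,1,2,32] for √267; ℓ=6 ⇒ convergent index 5
i=0: a=16 ⇒ p=16, q=1
…
i=2: a=1 ⇒ p=49, q=3
…
i=4: a=1 ⇒ p=817, q=50
i=5: a=2 ⇒ p=2402, q=147
→ (2402, 147).  Check: 2402²=5769604, 267·147²=5769603, difference 1.

2402 147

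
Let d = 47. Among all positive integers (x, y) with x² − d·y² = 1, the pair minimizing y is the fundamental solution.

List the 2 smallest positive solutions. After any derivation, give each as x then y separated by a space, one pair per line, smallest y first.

48 7
4607 672

√47 → a₀=6, period (1,5,1,12); ℓ=4 even so k=3
step 0: (6, 1)  from 6·(1,0) + (0,1)
…
step 2: (41, 6)  from 5·(7,1) + (6,1)
step 3: (48, 7)  from 1·(41,6) + (7,1)
fundamental: x₁=48, y₁=7  (since 2304 − 47·49 = 1)
k=2:  x_2 = 48·48+47·7·7 = 4607,  y_2 = 48·7+7·48 = 672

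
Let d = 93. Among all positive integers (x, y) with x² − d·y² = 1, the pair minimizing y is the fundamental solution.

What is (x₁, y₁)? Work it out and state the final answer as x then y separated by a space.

√93 = [9; 1,1,1,4,6,4,1,1,1,18, …], period ℓ=10 (even) → k=9
k=0  a_k=9  p_k/q_k = 9/1
k=1  a_k=1  p_k/q_k = 10/1
k=2  a_k=1  p_k/q_k = 19/2
…
k=4  a_k=4  p_k/q_k = 135/14
…
k=7  a_k=1  p_k/q_k = 4330/449
k=8  a_k=1  p_k/q_k = 7821/811
k=9  a_k=1  p_k/q_k = 12151/1260
(x₁, y₁) = (12151, 1260);  12151² − 93·1260² = 1 ✓

12151 1260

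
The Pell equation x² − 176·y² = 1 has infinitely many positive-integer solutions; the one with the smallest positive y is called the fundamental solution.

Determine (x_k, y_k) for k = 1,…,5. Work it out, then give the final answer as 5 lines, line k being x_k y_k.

199 15
79201 5970
31521799 2376045
12545596801 945659940
4993116004999 376370280075

√176 = [13; 3,1,3,26, …], period ℓ=4 (even) → k=3
k=0  a_k=13  p_k/q_k = 13/1
k=1  a_k=3  p_k/q_k = 40/3
k=2  a_k=1  p_k/q_k = 53/4
k=3  a_k=3  p_k/q_k = 199/15
(x₁, y₁) = (199, 15);  199² − 176·15² = 1 ✓
k=2:  x_2 = 199·199+176·15·15 = 79201,  y_2 = 199·15+15·199 = 5970
k=3:  x_3 = 199·79201+176·15·5970 = 31521799,  y_3 = 199·5970+15·79201 = 2376045
k=4:  x_4 = 199·31521799+176·15·2376045 = 12545596801,  y_4 = 199·2376045+15·31521799 = 945659940
k=5:  x_5 = 199·12545596801+176·15·945659940 = 4993116004999,  y_5 = 199·945659940+15·12545596801 = 376370280075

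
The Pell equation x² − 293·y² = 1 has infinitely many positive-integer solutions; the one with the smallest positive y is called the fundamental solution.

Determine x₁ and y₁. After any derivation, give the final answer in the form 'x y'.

d=293: √d = [17; 8,1,1,8,34] (ℓ=5, odd), read p_9/q_9
k=0  a_k=17  p_k/q_k = 17/1
…
k=2  a_k=1  p_k/q_k = 154/9
…
k=5  a_k=34  p_k/q_k = 84679/4947
…
k=8  a_k=1  p_k/q_k = 1444507/84389
k=9  a_k=8  p_k/q_k = 12320649/719780
(x₁, y₁) = (12320649, 719780);  12320649² − 293·719780² = 1 ✓

12320649 719780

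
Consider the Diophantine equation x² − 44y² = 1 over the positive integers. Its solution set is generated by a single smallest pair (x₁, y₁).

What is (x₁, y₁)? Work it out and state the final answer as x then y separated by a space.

√44 = [6; 1,1,1,2,1,1,1,12, …], period ℓ=8 (even) → k=7
a_0=6:  p_0=6·1+0=6,  q_0=6·0+1=1
a_1=1:  p_1=1·6+1=7,  q_1=1·1+0=1
a_2=1:  p_2=1·7+6=13,  q_2=1·1+1=2
a_3=1:  p_3=1·13+7=20,  q_3=1·2+1=3
…
a_5=1:  p_5=1·53+20=73,  q_5=1·8+3=11
a_6=1:  p_6=1·73+53=126,  q_6=1·11+8=19
a_7=1:  p_7=1·126+73=199,  q_7=1·19+11=30
→ (199, 30).  Check: 199²=39601, 44·30²=39600, difference 1.

199 30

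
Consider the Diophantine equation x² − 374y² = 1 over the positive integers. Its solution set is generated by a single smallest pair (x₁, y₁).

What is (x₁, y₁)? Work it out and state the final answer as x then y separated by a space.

3365 174

d=374: √d = [19; 2,1,18,1,2,38] (ℓ=6, even), read p_5/q_5
i=0: a=19 ⇒ p=19, q=1
…
i=4: a=1 ⇒ p=1141, q=59
i=5: a=2 ⇒ p=3365, q=174
→ (3365, 174).  Check: 3365²=11323225, 374·174²=11323224, difference 1.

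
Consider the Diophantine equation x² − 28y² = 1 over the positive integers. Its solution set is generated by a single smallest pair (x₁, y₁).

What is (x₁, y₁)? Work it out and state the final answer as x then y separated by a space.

127 24

√28 → a₀=5, period (3,2,3,10); ℓ=4 even so k=3
i=0: a=5 ⇒ p=5, q=1
i=1: a=3 ⇒ p=16, q=3
i=2: a=2 ⇒ p=37, q=7
i=3: a=3 ⇒ p=127, q=24
fundamental: x₁=127, y₁=24  (since 16129 − 28·576 = 1)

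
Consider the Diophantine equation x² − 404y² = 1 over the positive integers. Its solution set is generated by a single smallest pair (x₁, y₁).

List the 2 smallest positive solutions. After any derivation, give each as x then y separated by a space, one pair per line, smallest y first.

d=404: √d = [20; 10,40] (ℓ=2, even), read p_1/q_1
i=0: a=20 ⇒ p=20, q=1
i=1: a=10 ⇒ p=201, q=10
fundamental: x₁=201, y₁=10  (since 40401 − 404·100 = 1)
(201+10√404)^2 = 80801 + 4020√404

201 10
80801 4020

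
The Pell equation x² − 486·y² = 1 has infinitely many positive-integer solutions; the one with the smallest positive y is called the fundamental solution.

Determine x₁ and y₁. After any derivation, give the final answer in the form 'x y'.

[22; 22,44] for √486; ℓ=2 ⇒ convergent index 1
k=0  a_k=22  p_k/q_k = 22/1
k=1  a_k=22  p_k/q_k = 485/22
fundamental: x₁=485, y₁=22  (since 235225 − 486·484 = 1)

485 22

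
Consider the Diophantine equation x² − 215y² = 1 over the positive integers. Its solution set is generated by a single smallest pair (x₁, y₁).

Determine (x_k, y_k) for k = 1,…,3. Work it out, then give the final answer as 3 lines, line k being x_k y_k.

44 3
3871 264
340604 23229

d=215: √d = [14; 1,1,1,28] (ℓ=4, even), read p_3/q_3
step 0: (14, 1)  from 14·(1,0) + (0,1)
…
step 2: (29, 2)  from 1·(15,1) + (14,1)
step 3: (44, 3)  from 1·(29,2) + (15,1)
fundamental: x₁=44, y₁=3  (since 1936 − 215·9 = 1)
k=2:  x_2 = 44·44+215·3·3 = 3871,  y_2 = 44·3+3·44 = 264
k=3:  x_3 = 44·3871+215·3·264 = 340604,  y_3 = 44·264+3·3871 = 23229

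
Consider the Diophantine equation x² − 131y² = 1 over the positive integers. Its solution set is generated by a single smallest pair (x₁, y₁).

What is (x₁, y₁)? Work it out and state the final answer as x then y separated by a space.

d=131: √d = [11; 2,4,11,4,2,22] (ℓ=6, even), read p_5/q_5
k=0  a_k=11  p_k/q_k = 11/1
…
k=4  a_k=4  p_k/q_k = 4727/413
k=5  a_k=2  p_k/q_k = 10610/927
fundamental: x₁=10610, y₁=927  (since 112572100 − 131·859329 = 1)

10610 927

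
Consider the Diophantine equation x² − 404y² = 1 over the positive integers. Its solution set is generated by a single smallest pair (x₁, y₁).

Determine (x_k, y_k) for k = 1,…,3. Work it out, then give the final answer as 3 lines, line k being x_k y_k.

√404 = [20; 10,40, …], period ℓ=2 (even) → k=1
a_0=20:  p_0=20·1+0=20,  q_0=20·0+1=1
a_1=10:  p_1=10·20+1=201,  q_1=10·1+0=10
(x₁, y₁) = (201, 10);  201² − 404·10² = 1 ✓
k=2:  x_2 = 201·201+404·10·10 = 80801,  y_2 = 201·10+10·201 = 4020
k=3:  x_3 = 201·80801+404·10·4020 = 32481801,  y_3 = 201·4020+10·80801 = 1616030

201 10
80801 4020
32481801 1616030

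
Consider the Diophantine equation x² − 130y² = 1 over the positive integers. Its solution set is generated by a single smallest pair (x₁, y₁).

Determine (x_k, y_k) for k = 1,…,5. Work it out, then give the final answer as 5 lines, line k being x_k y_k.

6499 570
84474001 7408860
1097993058499 96300361710
14271713689896001 1251712094097720
185503733443275162499 16269753702781802850

√130 = [11; 2,2,22, …], period ℓ=3 (odd) → k=5
a_0=11:  p_0=11·1+0=11,  q_0=11·0+1=1
…
a_4=2:  p_4=2·1277+57=2611,  q_4=2·112+5=229
a_5=2:  p_5=2·2611+1277=6499,  q_5=2·229+112=570
(x₁, y₁) = (6499, 570);  6499² − 130·570² = 1 ✓
n=2: (6499,570)∘(6499,570) = (6499·6499+130·570·570, 6499·570+570·6499) = (84474001,7408860)
n=3: (84474001,7408860)∘(6499,570) = (6499·84474001+130·570·7408860, 6499·7408860+570·84474001) = (1097993058499,96300361710)
n=4: (1097993058499,96300361710)∘(6499,570) = (6499·1097993058499+130·570·96300361710, 6499·96300361710+570·1097993058499) = (14271713689896001,1251712094097720)
n=5: (14271713689896001,1251712094097720)∘(6499,570) = (6499·14271713689896001+130·570·1251712094097720, 6499·1251712094097720+570·14271713689896001) = (185503733443275162499,16269753702781802850)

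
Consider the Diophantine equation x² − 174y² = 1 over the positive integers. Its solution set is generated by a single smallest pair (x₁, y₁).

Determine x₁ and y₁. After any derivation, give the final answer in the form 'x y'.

d=174: √d = [13; 5,4,5,26] (ℓ=4, even), read p_3/q_3
i=0: a=13 ⇒ p=13, q=1
i=1: a=5 ⇒ p=66, q=5
i=2: a=4 ⇒ p=277, q=21
i=3: a=5 ⇒ p=1451, q=110
→ (1451, 110).  Check: 1451²=2105401, 174·110²=2105400, difference 1.

1451 110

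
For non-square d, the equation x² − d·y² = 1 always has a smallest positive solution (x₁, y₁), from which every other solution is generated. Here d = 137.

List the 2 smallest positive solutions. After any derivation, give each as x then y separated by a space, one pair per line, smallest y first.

√137 = [11; 1,2,2,1,1,2,2,1,22, …], period ℓ=9 (odd) → k=17
step 0: (11, 1)  from 11·(1,0) + (0,1)
…
step 2: (35, 3)  from 2·(12,1) + (11,1)
step 3: (82, 7)  from 2·(35,3) + (12,1)
step 4: (117, 10)  from 1·(82,7) + (35,3)
step 5: (199, 17)  from 1·(117,10) + (82,7)
step 6: (515, 44)  from 2·(199,17) + (117,10)
step 7: (1229, 105)  from 2·(515,44) + (199,17)
step 8: (1744, 149)  from 1·(1229,105) + (515,44)
…
step 12: (285899, 24426)  from 2·(122279,10447) + (41341,3532)
step 13: (408178, 34873)  from 1·(285899,24426) + (122279,10447)
…
step 15: (1796332, 153471)  from 2·(694077,59299) + (408178,34873)
step 16: (4286741, 366241)  from 2·(1796332,153471) + (694077,59299)
step 17: (6083073, 519712)  from 1·(4286741,366241) + (1796332,153471)
(x₁, y₁) = (6083073, 519712);  6083073² − 137·519712² = 1 ✓
k=2:  x_2 = 6083073·6083073+137·519712·519712 = 74007554246657,  y_2 = 6083073·519712+519712·6083073 = 6322892069952

6083073 519712
74007554246657 6322892069952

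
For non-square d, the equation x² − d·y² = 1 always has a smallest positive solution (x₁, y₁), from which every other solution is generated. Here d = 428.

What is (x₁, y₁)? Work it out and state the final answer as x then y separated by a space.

d=428: √d = [20; 1,2,4,1,5,10,5,1,4,2,1,40] (ℓ=12, even), read p_11/q_11
i=0: a=20 ⇒ p=20, q=1
i=1: a=1 ⇒ p=21, q=1
…
i=4: a=1 ⇒ p=331, q=16
i=5: a=5 ⇒ p=1924, q=93
…
i=7: a=5 ⇒ p=99779, q=4823
i=8: a=1 ⇒ p=119350, q=5769
…
i=10: a=2 ⇒ p=1273708, q=61567
i=11: a=1 ⇒ p=1850887, q=89466
fundamental: x₁=1850887, y₁=89466  (since 3425782686769 − 428·8004165156 = 1)

1850887 89466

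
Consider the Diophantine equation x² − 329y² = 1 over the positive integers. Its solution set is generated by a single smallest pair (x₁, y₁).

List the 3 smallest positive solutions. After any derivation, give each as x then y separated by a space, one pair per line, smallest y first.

2376415 131016
11294696504449 622696775280
53681772387237964255 2959571914453911384

√329 = [18; 7,4,2,1,1,4,1,1,2,4,7,36, …], period ℓ=12 (even) → k=11
i=0: a=18 ⇒ p=18, q=1
i=1: a=7 ⇒ p=127, q=7
i=2: a=4 ⇒ p=526, q=29
…
i=4: a=1 ⇒ p=1705, q=94
i=5: a=1 ⇒ p=2884, q=159
i=6: a=4 ⇒ p=13241, q=730
…
i=8: a=1 ⇒ p=29366, q=1619
i=9: a=2 ⇒ p=74857, q=4127
i=10: a=4 ⇒ p=328794, q=18127
i=11: a=7 ⇒ p=2376415, q=131016
(x₁, y₁) = (2376415, 131016);  2376415² − 329·131016² = 1 ✓
(2376415+131016√329)^2 = 11294696504449 + 622696775280√329
(2376415+131016√329)^3 = 53681772387237964255 + 2959571914453911384√329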